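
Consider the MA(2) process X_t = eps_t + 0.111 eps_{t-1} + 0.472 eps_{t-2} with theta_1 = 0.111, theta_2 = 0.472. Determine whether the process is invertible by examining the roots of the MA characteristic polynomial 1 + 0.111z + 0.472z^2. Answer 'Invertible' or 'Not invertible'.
\text{Invertible}

The MA(q) characteristic polynomial is P(z) = 1 + 0.111z + 0.472z^2.
Invertibility requires all roots to lie outside the unit circle, i.e. |z| > 1 for every root.
Set 1 + (0.111) z + (0.472) z^2 = 0, i.e. a z^2 + b z + c = 0 with a = 0.472, b = 0.111, c = 1.
Discriminant D = b^2 - 4ac = (0.111)^2 - 4*(0.472)*1 = 0.012321 - (1.888) = -1.875679.
D < 0, so the roots are the complex-conjugate pair z = (-b +/- i sqrt(-D)) / (2a) = -0.1176 +/- 1.4508i.
For a conjugate pair |z|^2 = z * conj(z) = (product of roots) = c/a = 1/(0.472) = 2.118644, so |z| = sqrt(2.118644) = 1.4556 for both roots.
Moduli of all roots: 1.4556, 1.4556.
All moduli strictly greater than 1? Yes.
Verdict: Invertible.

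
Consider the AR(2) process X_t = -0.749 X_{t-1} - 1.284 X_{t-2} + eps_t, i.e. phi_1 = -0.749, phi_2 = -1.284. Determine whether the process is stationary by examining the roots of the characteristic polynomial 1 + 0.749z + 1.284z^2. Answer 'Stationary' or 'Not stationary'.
\text{Not stationary}

The AR(p) characteristic polynomial is P(z) = 1 + 0.749z + 1.284z^2.
Stationarity requires all roots to lie outside the unit circle, i.e. |z| > 1 for every root.
Set 1 + (0.749) z + (1.284) z^2 = 0, i.e. a z^2 + b z + c = 0 with a = 1.284, b = 0.749, c = 1.
Discriminant D = b^2 - 4ac = (0.749)^2 - 4*(1.284)*1 = 0.561001 - (5.136) = -4.574999.
D < 0, so the roots are the complex-conjugate pair z = (-b +/- i sqrt(-D)) / (2a) = -0.2917 +/- 0.8329i.
For a conjugate pair |z|^2 = z * conj(z) = (product of roots) = c/a = 1/(1.284) = 0.778816, so |z| = sqrt(0.778816) = 0.8825 for both roots.
Moduli of all roots: 0.8825, 0.8825.
All moduli strictly greater than 1? No.
Verdict: Not stationary.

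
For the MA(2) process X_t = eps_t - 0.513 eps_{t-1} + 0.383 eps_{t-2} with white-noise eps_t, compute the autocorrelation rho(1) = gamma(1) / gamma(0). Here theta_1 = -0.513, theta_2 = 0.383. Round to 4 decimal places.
\rho(1) = -0.5032

For an MA(q) process with theta_0 = 1, the autocovariance is
  gamma(k) = sigma^2 * sum_{i=0..q-k} theta_i * theta_{i+k},
and rho(k) = gamma(k) / gamma(0). Sigma^2 cancels.
  numerator   = (1)*(-0.513) + (-0.513)*(0.383) = -0.709479.
  denominator = (1)^2 + (-0.513)^2 + (0.383)^2 = 1.409858.
  rho(1) = -0.709479 / 1.409858 = -0.5032.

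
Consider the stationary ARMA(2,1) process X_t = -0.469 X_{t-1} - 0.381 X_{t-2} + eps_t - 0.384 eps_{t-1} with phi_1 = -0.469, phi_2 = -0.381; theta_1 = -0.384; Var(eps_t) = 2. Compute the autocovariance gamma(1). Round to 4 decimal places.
\gamma(1) = -1.8210

Multiply the model equation by X_{t-k} and take expectations. With theta_0 = psi_0 = 1 and psi_j the MA(infinity) weights, this gives
  gamma(k) - sum_i phi_i gamma(k-i) = c_k,
  c_k = sigma^2 * sum_{j=k..q} theta_j psi_{j-k}   (c_k = 0 for k > q),
using gamma(-m) = gamma(m).
psi-weights needed (psi_j = theta_j + sum_i phi_i psi_{j-i}):
  psi_1 = theta_1 + phi_1 = -0.384 + (-0.469) = -0.853
Right-hand sides:
  c_0 = sigma^2 (1 + theta_1 psi_1) = 2 * (1 + (-0.384)(-0.853)) = 2 * 1.327552 = 2.655104
  c_1 = sigma^2 theta_1 = 2 * (-0.384) = -0.768
  c_2 = 0
Equations for k = 0, 1, 2 (AR order 2, c_2 = 0):
  (E0) gamma(0) = phi_1 gamma(1) + phi_2 gamma(2) + c_0
  (E1) gamma(1) = phi_1 gamma(0) + phi_2 gamma(1) + c_1
  (E2) gamma(2) = phi_1 gamma(1) + phi_2 gamma(0)
From (E1): gamma(1) = A gamma(0) + B with
  A = phi_1 / (1 - phi_2) = -0.469 / 1.381 = -0.339609,   B = c_1 / (1 - phi_2) = -0.768 / 1.381 = -0.556119.
Insert (E2) into (E0): gamma(0) (1 - phi_2^2) = phi_1 (1 + phi_2) gamma(1) + c_0.
  phi_1 (1 + phi_2) = (-0.469)(0.619) = -0.290311,   1 - phi_2^2 = 0.854839.
Replace gamma(1) by A gamma(0) + B and collect gamma(0):
  gamma(0) [0.854839 - (-0.290311)(-0.339609)] = (-0.290311)(-0.556119) + 2.655104
  gamma(0) * 0.756247 = 2.816551
  gamma(0) = 2.816551 / 0.756247 = 3.724381.
  gamma(1) = A gamma(0) + B = (-0.339609)(3.724381) + (-0.556119) = -1.820952.
Therefore gamma(1) = -1.8210 (to 4 decimal places).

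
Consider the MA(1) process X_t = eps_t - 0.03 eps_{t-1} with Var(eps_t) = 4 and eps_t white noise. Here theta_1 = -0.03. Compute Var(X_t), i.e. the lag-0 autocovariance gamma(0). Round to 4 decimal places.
\gamma(0) = 4.0036

For an MA(q) process X_t = eps_t + sum_i theta_i eps_{t-i} with
Var(eps_t) = sigma^2, the variance is
  gamma(0) = sigma^2 * (1 + sum_i theta_i^2).
  sum_i theta_i^2 = (-0.03)^2 = 0.0009.
  gamma(0) = 4 * (1 + 0.0009) = 4 * 1.0009 = 4.0036.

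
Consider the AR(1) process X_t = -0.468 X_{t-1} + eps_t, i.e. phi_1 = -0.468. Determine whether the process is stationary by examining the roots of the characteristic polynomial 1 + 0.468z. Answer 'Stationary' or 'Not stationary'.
\text{Stationary}

The AR(p) characteristic polynomial is P(z) = 1 + 0.468z.
Stationarity requires all roots to lie outside the unit circle, i.e. |z| > 1 for every root.
This is linear in z: 1 + (0.468) z = 0  =>  z = -1/(0.468) = -2.136752,  |z| = 2.136752.
Moduli of all roots: 2.1368.
All moduli strictly greater than 1? Yes.
Verdict: Stationary.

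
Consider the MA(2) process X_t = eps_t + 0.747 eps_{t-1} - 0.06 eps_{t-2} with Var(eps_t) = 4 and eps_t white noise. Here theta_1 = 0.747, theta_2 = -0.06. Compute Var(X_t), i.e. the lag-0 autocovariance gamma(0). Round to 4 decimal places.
\gamma(0) = 6.2464

For an MA(q) process X_t = eps_t + sum_i theta_i eps_{t-i} with
Var(eps_t) = sigma^2, the variance is
  gamma(0) = sigma^2 * (1 + sum_i theta_i^2).
  sum_i theta_i^2 = (0.747)^2 + (-0.06)^2 = 0.558009 + 0.0036 = 0.561609.
  gamma(0) = 4 * (1 + 0.561609) = 4 * 1.561609 = 6.246436, which rounds to 6.2464.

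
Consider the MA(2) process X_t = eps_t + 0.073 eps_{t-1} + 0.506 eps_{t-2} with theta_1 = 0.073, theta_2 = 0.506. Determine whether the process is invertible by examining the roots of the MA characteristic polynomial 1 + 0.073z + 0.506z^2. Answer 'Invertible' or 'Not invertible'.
\text{Invertible}

The MA(q) characteristic polynomial is P(z) = 1 + 0.073z + 0.506z^2.
Invertibility requires all roots to lie outside the unit circle, i.e. |z| > 1 for every root.
Set 1 + (0.073) z + (0.506) z^2 = 0, i.e. a z^2 + b z + c = 0 with a = 0.506, b = 0.073, c = 1.
Discriminant D = b^2 - 4ac = (0.073)^2 - 4*(0.506)*1 = 0.005329 - (2.024) = -2.018671.
D < 0, so the roots are the complex-conjugate pair z = (-b +/- i sqrt(-D)) / (2a) = -0.0721 +/- 1.404i.
For a conjugate pair |z|^2 = z * conj(z) = (product of roots) = c/a = 1/(0.506) = 1.976285, so |z| = sqrt(1.976285) = 1.4058 for both roots.
Moduli of all roots: 1.4058, 1.4058.
All moduli strictly greater than 1? Yes.
Verdict: Invertible.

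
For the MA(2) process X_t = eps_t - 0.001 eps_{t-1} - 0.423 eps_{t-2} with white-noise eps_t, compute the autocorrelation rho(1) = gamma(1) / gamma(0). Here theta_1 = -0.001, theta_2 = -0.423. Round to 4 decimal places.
\rho(1) = -0.0005

For an MA(q) process with theta_0 = 1, the autocovariance is
  gamma(k) = sigma^2 * sum_{i=0..q-k} theta_i * theta_{i+k},
and rho(k) = gamma(k) / gamma(0). Sigma^2 cancels.
  numerator   = (1)*(-0.001) + (-0.001)*(-0.423) = -0.000577.
  denominator = (1)^2 + (-0.001)^2 + (-0.423)^2 = 1.17893.
  rho(1) = -0.000577 / 1.17893 = -0.0005.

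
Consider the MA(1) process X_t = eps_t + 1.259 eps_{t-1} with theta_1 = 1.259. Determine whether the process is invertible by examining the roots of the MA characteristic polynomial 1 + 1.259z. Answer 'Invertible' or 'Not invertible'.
\text{Not invertible}

The MA(q) characteristic polynomial is P(z) = 1 + 1.259z.
Invertibility requires all roots to lie outside the unit circle, i.e. |z| > 1 for every root.
This is linear in z: 1 + (1.259) z = 0  =>  z = -1/(1.259) = -0.794281,  |z| = 0.794281.
Moduli of all roots: 0.7943.
All moduli strictly greater than 1? No.
Verdict: Not invertible.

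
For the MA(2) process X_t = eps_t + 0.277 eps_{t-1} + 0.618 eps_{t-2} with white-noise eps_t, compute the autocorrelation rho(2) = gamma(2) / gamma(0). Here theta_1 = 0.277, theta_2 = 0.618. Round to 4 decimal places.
\rho(2) = 0.4237

For an MA(q) process with theta_0 = 1, the autocovariance is
  gamma(k) = sigma^2 * sum_{i=0..q-k} theta_i * theta_{i+k},
and rho(k) = gamma(k) / gamma(0). Sigma^2 cancels.
  numerator   = (1)*(0.618) = 0.618.
  denominator = (1)^2 + (0.277)^2 + (0.618)^2 = 1.458653.
  rho(2) = 0.618 / 1.458653 = 0.4237.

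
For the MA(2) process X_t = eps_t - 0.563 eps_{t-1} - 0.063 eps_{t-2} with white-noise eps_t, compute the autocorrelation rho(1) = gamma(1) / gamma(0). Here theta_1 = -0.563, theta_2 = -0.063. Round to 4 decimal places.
\rho(1) = -0.3994

For an MA(q) process with theta_0 = 1, the autocovariance is
  gamma(k) = sigma^2 * sum_{i=0..q-k} theta_i * theta_{i+k},
and rho(k) = gamma(k) / gamma(0). Sigma^2 cancels.
  numerator   = (1)*(-0.563) + (-0.563)*(-0.063) = -0.527531.
  denominator = (1)^2 + (-0.563)^2 + (-0.063)^2 = 1.320938.
  rho(1) = -0.527531 / 1.320938 = -0.3994.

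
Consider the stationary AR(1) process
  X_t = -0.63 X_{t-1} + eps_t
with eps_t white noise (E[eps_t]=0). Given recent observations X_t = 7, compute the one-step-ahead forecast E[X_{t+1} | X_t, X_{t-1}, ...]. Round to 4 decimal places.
E[X_{t+1} \mid \mathcal F_t] = -4.4100

For an AR(p) model X_t = c + sum_i phi_i X_{t-i} + eps_t, the
one-step-ahead conditional mean is
  E[X_{t+1} | X_t, ...] = c + sum_i phi_i X_{t+1-i}.
Substitute known values:
  E[X_{t+1} | ...] = (-0.63) * (7)
                   = -4.4100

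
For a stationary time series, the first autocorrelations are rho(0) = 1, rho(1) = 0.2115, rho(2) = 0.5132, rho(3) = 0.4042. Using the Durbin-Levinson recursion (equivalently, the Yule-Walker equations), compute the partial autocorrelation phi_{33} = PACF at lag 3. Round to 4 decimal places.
\phi_{33} = 0.3379

The PACF at lag k is phi_{kk}, the last component of the solution
to the Yule-Walker system G_k phi = r_k where
  (G_k)_{ij} = rho(|i - j|), (r_k)_i = rho(i), i,j = 1..k.
Equivalently, Durbin-Levinson gives phi_{kk} iteratively:
  phi_{11} = rho(1)
  phi_{kk} = [rho(k) - sum_{j=1..k-1} phi_{k-1,j} rho(k-j)]
            / [1 - sum_{j=1..k-1} phi_{k-1,j} rho(j)],
  phi_{k,j} = phi_{k-1,j} - phi_{kk} phi_{k-1,k-j},  j = 1..k-1.
Step k = 1:
  phi_11 = rho(1) = 0.2115.
Step k = 2:
  phi_22 = [rho(2) - phi_11 rho(1)] / [1 - phi_11 rho(1)] = [0.5132 - (0.2115)(0.2115)] / [1 - (0.2115)(0.2115)]
         = 0.46846775 / 0.95526775 = 0.490405.
  Update: phi_21 = phi_11 - phi_22 phi_11 = 0.2115 - (0.490405)(0.2115) = 0.107779.
Step k = 3:
  phi_33 = [rho(3) - phi_21 rho(2) - phi_22 rho(1)] / [1 - phi_21 rho(1) - phi_22 rho(2)]
    numerator   = 0.4042 - (0.107779)(0.5132) - (0.490405)(0.2115) = 0.24516702
    denominator = 1 - (0.107779)(0.2115) - (0.490405)(0.5132) = 0.72552899
  phi_33 = 0.24516702 / 0.72552899 = 0.3379.
Therefore phi_{33} = 0.3379.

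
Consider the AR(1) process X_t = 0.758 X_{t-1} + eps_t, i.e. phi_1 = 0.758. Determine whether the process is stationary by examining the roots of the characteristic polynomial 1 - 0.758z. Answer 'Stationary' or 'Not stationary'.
\text{Stationary}

The AR(p) characteristic polynomial is P(z) = 1 - 0.758z.
Stationarity requires all roots to lie outside the unit circle, i.e. |z| > 1 for every root.
This is linear in z: 1 + (-0.758) z = 0  =>  z = -1/(-0.758) = 1.319261,  |z| = 1.319261.
Moduli of all roots: 1.3193.
All moduli strictly greater than 1? Yes.
Verdict: Stationary.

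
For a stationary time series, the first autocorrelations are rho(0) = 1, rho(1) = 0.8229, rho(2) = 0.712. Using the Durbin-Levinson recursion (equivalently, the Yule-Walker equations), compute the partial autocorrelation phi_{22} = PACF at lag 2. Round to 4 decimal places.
\phi_{22} = 0.1079

The PACF at lag k is phi_{kk}, the last component of the solution
to the Yule-Walker system G_k phi = r_k where
  (G_k)_{ij} = rho(|i - j|), (r_k)_i = rho(i), i,j = 1..k.
Equivalently, Durbin-Levinson gives phi_{kk} iteratively:
  phi_{11} = rho(1)
  phi_{kk} = [rho(k) - sum_{j=1..k-1} phi_{k-1,j} rho(k-j)]
            / [1 - sum_{j=1..k-1} phi_{k-1,j} rho(j)],
  phi_{k,j} = phi_{k-1,j} - phi_{kk} phi_{k-1,k-j},  j = 1..k-1.
Step k = 1:
  phi_11 = rho(1) = 0.8229.
Step k = 2:
  phi_22 = [rho(2) - phi_11 rho(1)] / [1 - phi_11 rho(1)] = [0.712 - (0.8229)(0.8229)] / [1 - (0.8229)(0.8229)]
         = 0.03483559 / 0.32283559 = 0.1079.
Therefore phi_{22} = 0.1079.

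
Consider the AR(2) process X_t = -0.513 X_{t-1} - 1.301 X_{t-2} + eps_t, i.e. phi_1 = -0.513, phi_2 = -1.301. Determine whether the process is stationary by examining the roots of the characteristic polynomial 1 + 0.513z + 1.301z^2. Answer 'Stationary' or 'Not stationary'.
\text{Not stationary}

The AR(p) characteristic polynomial is P(z) = 1 + 0.513z + 1.301z^2.
Stationarity requires all roots to lie outside the unit circle, i.e. |z| > 1 for every root.
Set 1 + (0.513) z + (1.301) z^2 = 0, i.e. a z^2 + b z + c = 0 with a = 1.301, b = 0.513, c = 1.
Discriminant D = b^2 - 4ac = (0.513)^2 - 4*(1.301)*1 = 0.263169 - (5.204) = -4.940831.
D < 0, so the roots are the complex-conjugate pair z = (-b +/- i sqrt(-D)) / (2a) = -0.1972 +/- 0.8543i.
For a conjugate pair |z|^2 = z * conj(z) = (product of roots) = c/a = 1/(1.301) = 0.76864, so |z| = sqrt(0.76864) = 0.8767 for both roots.
Moduli of all roots: 0.8767, 0.8767.
All moduli strictly greater than 1? No.
Verdict: Not stationary.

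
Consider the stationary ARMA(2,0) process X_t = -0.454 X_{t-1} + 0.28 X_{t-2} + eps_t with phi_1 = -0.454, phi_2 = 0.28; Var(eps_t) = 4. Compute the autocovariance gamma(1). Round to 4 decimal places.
\gamma(1) = -4.5431

Multiply the model equation by X_{t-k} and take expectations. With theta_0 = psi_0 = 1 and psi_j the MA(infinity) weights, this gives
  gamma(k) - sum_i phi_i gamma(k-i) = c_k,
  c_k = sigma^2 * sum_{j=k..q} theta_j psi_{j-k}   (c_k = 0 for k > q),
using gamma(-m) = gamma(m).
Pure AR (q = 0): c_0 = sigma^2 = 4, c_k = 0 for k >= 1.
Equations for k = 0, 1, 2 (AR order 2, c_2 = 0):
  (E0) gamma(0) = phi_1 gamma(1) + phi_2 gamma(2) + c_0
  (E1) gamma(1) = phi_1 gamma(0) + phi_2 gamma(1) + c_1
  (E2) gamma(2) = phi_1 gamma(1) + phi_2 gamma(0)
From (E1): gamma(1) = A gamma(0) + B with
  A = phi_1 / (1 - phi_2) = -0.454 / 0.72 = -0.630556,   B = c_1 / (1 - phi_2) = 0 / 0.72 = 0.
Insert (E2) into (E0): gamma(0) (1 - phi_2^2) = phi_1 (1 + phi_2) gamma(1) + c_0.
  phi_1 (1 + phi_2) = (-0.454)(1.28) = -0.58112,   1 - phi_2^2 = 0.9216.
Replace gamma(1) by A gamma(0) + B and collect gamma(0):
  gamma(0) [0.9216 - (-0.58112)(-0.630556)] = c_0 = 4
  gamma(0) * 0.555172 = 4
  gamma(0) = 4 / 0.555172 = 7.20498.
  gamma(1) = A gamma(0) = (-0.630556)(7.20498) = -4.54314.
Therefore gamma(1) = -4.5431 (to 4 decimal places).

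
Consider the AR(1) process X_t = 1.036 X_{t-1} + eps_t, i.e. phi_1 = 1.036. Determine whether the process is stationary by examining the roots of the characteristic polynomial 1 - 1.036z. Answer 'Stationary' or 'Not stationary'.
\text{Not stationary}

The AR(p) characteristic polynomial is P(z) = 1 - 1.036z.
Stationarity requires all roots to lie outside the unit circle, i.e. |z| > 1 for every root.
This is linear in z: 1 + (-1.036) z = 0  =>  z = -1/(-1.036) = 0.965251,  |z| = 0.965251.
Moduli of all roots: 0.9653.
All moduli strictly greater than 1? No.
Verdict: Not stationary.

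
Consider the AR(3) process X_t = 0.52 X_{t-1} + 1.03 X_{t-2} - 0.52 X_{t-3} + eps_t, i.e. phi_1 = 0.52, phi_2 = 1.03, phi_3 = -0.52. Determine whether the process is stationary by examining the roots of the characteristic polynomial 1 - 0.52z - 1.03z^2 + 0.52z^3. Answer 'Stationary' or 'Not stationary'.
\text{Not stationary}

The AR(p) characteristic polynomial is P(z) = 1 - 0.52z - 1.03z^2 + 0.52z^3.
Stationarity requires all roots to lie outside the unit circle, i.e. |z| > 1 for every root.
Degree 3: look for a simple real root z0 first, then factor out (1 - z/z0) and solve the remaining quadratic.
Testing z0 = 2: P(2) = 1 + (-0.52)(2) + (-1.03)(2)^2 + (0.52)(2)^3
  = 1 + (-1.04) + (-4.12) + (4.16) = 0.  So z_0 = 2 is a root, |z_0| = 2.
Divide out the factor (1 - 0.5 z) = (1 - z/z0) (since 1/z0 = 0.5):
  P(z) = (1 - 0.5 z)(1 + (-0.02) z + (-1.04) z^2)
  [check: z-coef -0.02 - (0.5) = -0.52; z^2-coef -1.04 - (0.5)(-0.02) = -1.03; z^3-coef -(0.5)(-1.04) = 0.52.]
Remaining roots from the quadratic factor 1 + (-0.02) z + (-1.04) z^2:
  Set 1 + (-0.02) z + (-1.04) z^2 = 0, i.e. a z^2 + b z + c = 0 with a = -1.04, b = -0.02, c = 1.
  Discriminant D = b^2 - 4ac = (-0.02)^2 - 4*(-1.04)*1 = 0.0004 - (-4.16) = 4.1604.
  D >= 0, so the roots are real: z = (-b +/- sqrt(D)) / (2a) = (0.02 +/- 2.039706) / (-2.08).
    z_1 = (0.02 + 2.039706) / (-2.08) = -0.9902,   |z_1| = 0.9902.
    z_2 = (0.02 - 2.039706) / (-2.08) = 0.971,   |z_2| = 0.971.
Moduli of all roots: 2.0000, 0.9902, 0.9710.
All moduli strictly greater than 1? No.
Verdict: Not stationary.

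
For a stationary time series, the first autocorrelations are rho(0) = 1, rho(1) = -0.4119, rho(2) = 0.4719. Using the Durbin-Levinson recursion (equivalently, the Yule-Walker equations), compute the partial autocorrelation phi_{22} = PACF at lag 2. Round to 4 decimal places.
\phi_{22} = 0.3640

The PACF at lag k is phi_{kk}, the last component of the solution
to the Yule-Walker system G_k phi = r_k where
  (G_k)_{ij} = rho(|i - j|), (r_k)_i = rho(i), i,j = 1..k.
Equivalently, Durbin-Levinson gives phi_{kk} iteratively:
  phi_{11} = rho(1)
  phi_{kk} = [rho(k) - sum_{j=1..k-1} phi_{k-1,j} rho(k-j)]
            / [1 - sum_{j=1..k-1} phi_{k-1,j} rho(j)],
  phi_{k,j} = phi_{k-1,j} - phi_{kk} phi_{k-1,k-j},  j = 1..k-1.
Step k = 1:
  phi_11 = rho(1) = -0.4119.
Step k = 2:
  phi_22 = [rho(2) - phi_11 rho(1)] / [1 - phi_11 rho(1)] = [0.4719 - (-0.4119)(-0.4119)] / [1 - (-0.4119)(-0.4119)]
         = 0.30223839 / 0.83033839 = 0.364.
Therefore phi_{22} = 0.3640.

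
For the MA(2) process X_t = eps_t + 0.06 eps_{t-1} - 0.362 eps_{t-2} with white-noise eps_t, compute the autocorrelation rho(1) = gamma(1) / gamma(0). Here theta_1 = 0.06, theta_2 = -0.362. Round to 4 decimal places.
\rho(1) = 0.0337

For an MA(q) process with theta_0 = 1, the autocovariance is
  gamma(k) = sigma^2 * sum_{i=0..q-k} theta_i * theta_{i+k},
and rho(k) = gamma(k) / gamma(0). Sigma^2 cancels.
  numerator   = (1)*(0.06) + (0.06)*(-0.362) = 0.03828.
  denominator = (1)^2 + (0.06)^2 + (-0.362)^2 = 1.134644.
  rho(1) = 0.03828 / 1.134644 = 0.0337.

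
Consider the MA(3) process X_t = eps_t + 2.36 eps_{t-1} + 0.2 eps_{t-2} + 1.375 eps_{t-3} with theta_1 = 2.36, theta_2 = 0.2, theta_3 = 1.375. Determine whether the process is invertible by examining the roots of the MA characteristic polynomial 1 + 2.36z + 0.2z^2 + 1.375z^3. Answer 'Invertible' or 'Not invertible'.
\text{Not invertible}

The MA(q) characteristic polynomial is P(z) = 1 + 2.36z + 0.2z^2 + 1.375z^3.
Invertibility requires all roots to lie outside the unit circle, i.e. |z| > 1 for every root.
Degree 3: look for a simple real root z0 first, then factor out (1 - z/z0) and solve the remaining quadratic.
Testing z0 = -0.4: P(-0.4) = 1 + (2.36)(-0.4) + (0.2)(-0.4)^2 + (1.375)(-0.4)^3
  = 1 + (-0.944) + (0.032) + (-0.088) = 0.  So z_0 = -0.4 is a root, |z_0| = 0.4.
Divide out the factor (1 + 2.5 z) = (1 - z/z0) (since 1/z0 = -2.5):
  P(z) = (1 + 2.5 z)(1 + (-0.14) z + (0.55) z^2)
  [check: z-coef -0.14 - (-2.5) = 2.36; z^2-coef 0.55 - (-2.5)(-0.14) = 0.2; z^3-coef -(-2.5)(0.55) = 1.375.]
Remaining roots from the quadratic factor 1 + (-0.14) z + (0.55) z^2:
  Set 1 + (-0.14) z + (0.55) z^2 = 0, i.e. a z^2 + b z + c = 0 with a = 0.55, b = -0.14, c = 1.
  Discriminant D = b^2 - 4ac = (-0.14)^2 - 4*(0.55)*1 = 0.0196 - (2.2) = -2.1804.
  D < 0, so the roots are the complex-conjugate pair z = (-b +/- i sqrt(-D)) / (2a) = 0.1273 +/- 1.3424i.
  For a conjugate pair |z|^2 = z * conj(z) = (product of roots) = c/a = 1/(0.55) = 1.818182, so |z| = sqrt(1.818182) = 1.3484 for both roots.
Moduli of all roots: 0.4000, 1.3484, 1.3484.
All moduli strictly greater than 1? No.
Verdict: Not invertible.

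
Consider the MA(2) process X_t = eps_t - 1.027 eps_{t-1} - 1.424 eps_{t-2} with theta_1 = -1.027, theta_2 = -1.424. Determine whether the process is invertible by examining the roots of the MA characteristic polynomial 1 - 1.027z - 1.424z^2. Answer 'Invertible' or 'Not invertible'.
\text{Not invertible}

The MA(q) characteristic polynomial is P(z) = 1 - 1.027z - 1.424z^2.
Invertibility requires all roots to lie outside the unit circle, i.e. |z| > 1 for every root.
Set 1 + (-1.027) z + (-1.424) z^2 = 0, i.e. a z^2 + b z + c = 0 with a = -1.424, b = -1.027, c = 1.
Discriminant D = b^2 - 4ac = (-1.027)^2 - 4*(-1.424)*1 = 1.054729 - (-5.696) = 6.750729.
D >= 0, so the roots are real: z = (-b +/- sqrt(D)) / (2a) = (1.027 +/- 2.598217) / (-2.848).
  z_1 = (1.027 + 2.598217) / (-2.848) = -1.2729,   |z_1| = 1.2729.
  z_2 = (1.027 - 2.598217) / (-2.848) = 0.5517,   |z_2| = 0.5517.
Moduli of all roots: 1.2729, 0.5517.
All moduli strictly greater than 1? No.
Verdict: Not invertible.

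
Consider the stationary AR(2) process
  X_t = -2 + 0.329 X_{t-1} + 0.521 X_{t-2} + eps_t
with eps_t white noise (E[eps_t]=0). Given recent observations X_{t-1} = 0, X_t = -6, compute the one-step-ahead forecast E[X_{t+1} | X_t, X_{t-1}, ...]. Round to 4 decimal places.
E[X_{t+1} \mid \mathcal F_t] = -3.9740

For an AR(p) model X_t = c + sum_i phi_i X_{t-i} + eps_t, the
one-step-ahead conditional mean is
  E[X_{t+1} | X_t, ...] = c + sum_i phi_i X_{t+1-i}.
Substitute known values:
  E[X_{t+1} | ...] = -2 + (0.329) * (-6) + (0.521) * (0)
                   = -3.9740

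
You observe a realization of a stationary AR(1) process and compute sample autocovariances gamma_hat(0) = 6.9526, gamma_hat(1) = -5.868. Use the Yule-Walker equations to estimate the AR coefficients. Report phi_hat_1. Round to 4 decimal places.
\hat\phi_{1} = -0.8440

The Yule-Walker equations for an AR(p) process read, in matrix form,
  Gamma_p phi = r_p,   with   (Gamma_p)_{ij} = gamma(|i - j|),
                       (r_p)_i = gamma(i),   i,j = 1..p.
Substitute the sample gammas (Toeplitz matrix and right-hand side of size 1):
  Gamma_p = [[6.9526]]
  r_p     = [-5.868]
With p = 1 this is the single equation gamma(0) phi_1 = gamma(1):
  phi_hat_1 = gamma(1) / gamma(0) = -5.868 / 6.9526 = -0.8440.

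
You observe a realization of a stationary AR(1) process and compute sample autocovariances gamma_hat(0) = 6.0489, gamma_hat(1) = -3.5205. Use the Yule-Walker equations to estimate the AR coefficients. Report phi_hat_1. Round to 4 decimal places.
\hat\phi_{1} = -0.5820

The Yule-Walker equations for an AR(p) process read, in matrix form,
  Gamma_p phi = r_p,   with   (Gamma_p)_{ij} = gamma(|i - j|),
                       (r_p)_i = gamma(i),   i,j = 1..p.
Substitute the sample gammas (Toeplitz matrix and right-hand side of size 1):
  Gamma_p = [[6.0489]]
  r_p     = [-3.5205]
With p = 1 this is the single equation gamma(0) phi_1 = gamma(1):
  phi_hat_1 = gamma(1) / gamma(0) = -3.5205 / 6.0489 = -0.5820.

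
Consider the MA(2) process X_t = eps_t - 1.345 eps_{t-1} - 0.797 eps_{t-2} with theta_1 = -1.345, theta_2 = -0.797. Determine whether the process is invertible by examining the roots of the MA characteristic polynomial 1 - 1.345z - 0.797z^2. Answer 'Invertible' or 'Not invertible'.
\text{Not invertible}

The MA(q) characteristic polynomial is P(z) = 1 - 1.345z - 0.797z^2.
Invertibility requires all roots to lie outside the unit circle, i.e. |z| > 1 for every root.
Set 1 + (-1.345) z + (-0.797) z^2 = 0, i.e. a z^2 + b z + c = 0 with a = -0.797, b = -1.345, c = 1.
Discriminant D = b^2 - 4ac = (-1.345)^2 - 4*(-0.797)*1 = 1.809025 - (-3.188) = 4.997025.
D >= 0, so the roots are real: z = (-b +/- sqrt(D)) / (2a) = (1.345 +/- 2.235403) / (-1.594).
  z_1 = (1.345 + 2.235403) / (-1.594) = -2.2462,   |z_1| = 2.2462.
  z_2 = (1.345 - 2.235403) / (-1.594) = 0.5586,   |z_2| = 0.5586.
Moduli of all roots: 2.2462, 0.5586.
All moduli strictly greater than 1? No.
Verdict: Not invertible.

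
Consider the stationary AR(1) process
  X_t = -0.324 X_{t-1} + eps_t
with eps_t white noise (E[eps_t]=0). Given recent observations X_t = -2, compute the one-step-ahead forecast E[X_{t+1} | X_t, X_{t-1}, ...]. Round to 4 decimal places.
E[X_{t+1} \mid \mathcal F_t] = 0.6480

For an AR(p) model X_t = c + sum_i phi_i X_{t-i} + eps_t, the
one-step-ahead conditional mean is
  E[X_{t+1} | X_t, ...] = c + sum_i phi_i X_{t+1-i}.
Substitute known values:
  E[X_{t+1} | ...] = (-0.324) * (-2)
                   = 0.6480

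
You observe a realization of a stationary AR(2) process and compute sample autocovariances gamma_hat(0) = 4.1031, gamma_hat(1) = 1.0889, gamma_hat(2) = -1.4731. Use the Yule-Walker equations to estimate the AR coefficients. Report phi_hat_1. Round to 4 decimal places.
\hat\phi_{1} = 0.3880

The Yule-Walker equations for an AR(p) process read, in matrix form,
  Gamma_p phi = r_p,   with   (Gamma_p)_{ij} = gamma(|i - j|),
                       (r_p)_i = gamma(i),   i,j = 1..p.
Substitute the sample gammas (Toeplitz matrix and right-hand side of size 2):
  Gamma_p = [[4.1031, 1.0889], [1.0889, 4.1031]]
  r_p     = [1.0889, -1.4731]
Written out:
  4.1031 phi_1 + 1.0889 phi_2 = 1.0889
  1.0889 phi_1 + 4.1031 phi_2 = -1.4731
Solve by Cramer's rule:
  det = gamma(0)^2 - gamma(1)^2 = (4.1031)^2 - (1.0889)^2 = 16.83542961 - 1.18570321 = 15.6497264
  phi_hat_1 = [gamma(1) gamma(0) - gamma(1) gamma(2)] / det = [(1.0889)(4.1031) - (1.0889)(-1.4731)] / 15.6497264 = 6.07192418 / 15.6497264 = 0.388
  phi_hat_2 = [gamma(0) gamma(2) - gamma(1)^2] / det = [(4.1031)(-1.4731) - (1.0889)^2] / 15.6497264 = -7.22997982 / 15.6497264 = -0.462
So phi_hat = [0.3880, -0.4620].
Therefore phi_hat_1 = 0.3880.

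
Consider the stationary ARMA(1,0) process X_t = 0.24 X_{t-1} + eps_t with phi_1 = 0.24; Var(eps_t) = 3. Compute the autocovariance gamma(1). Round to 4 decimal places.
\gamma(1) = 0.7640

Multiply the model equation by X_{t-k} and take expectations. With theta_0 = psi_0 = 1 and psi_j the MA(infinity) weights, this gives
  gamma(k) - sum_i phi_i gamma(k-i) = c_k,
  c_k = sigma^2 * sum_{j=k..q} theta_j psi_{j-k}   (c_k = 0 for k > q),
using gamma(-m) = gamma(m).
Pure AR (q = 0): c_0 = sigma^2 = 3, c_k = 0 for k >= 1.
Equations for k = 0 and k = 1 (AR order 1):
  gamma(0) = phi_1 gamma(1) + c_0
  gamma(1) = phi_1 gamma(0) + c_1
Substituting the second into the first: gamma(0) (1 - phi_1^2) = c_0 + phi_1 c_1, so
  gamma(0) = c_0 / (1 - phi_1^2) = 3 / (1 - (0.24)^2) = 3 / 0.9424 = 3.183362.
  gamma(1) = phi_1 gamma(0) = (0.24)(3.183362) = 0.764007.
Therefore gamma(1) = 0.7640 (to 4 decimal places).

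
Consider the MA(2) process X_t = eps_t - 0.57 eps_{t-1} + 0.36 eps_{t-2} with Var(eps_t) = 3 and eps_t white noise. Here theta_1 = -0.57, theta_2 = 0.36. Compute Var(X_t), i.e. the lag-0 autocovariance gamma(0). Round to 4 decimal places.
\gamma(0) = 4.3635

For an MA(q) process X_t = eps_t + sum_i theta_i eps_{t-i} with
Var(eps_t) = sigma^2, the variance is
  gamma(0) = sigma^2 * (1 + sum_i theta_i^2).
  sum_i theta_i^2 = (-0.57)^2 + (0.36)^2 = 0.3249 + 0.1296 = 0.4545.
  gamma(0) = 3 * (1 + 0.4545) = 3 * 1.4545 = 4.3635.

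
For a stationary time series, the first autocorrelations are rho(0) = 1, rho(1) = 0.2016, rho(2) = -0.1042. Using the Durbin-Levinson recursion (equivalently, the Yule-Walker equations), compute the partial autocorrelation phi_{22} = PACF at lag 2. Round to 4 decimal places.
\phi_{22} = -0.1510

The PACF at lag k is phi_{kk}, the last component of the solution
to the Yule-Walker system G_k phi = r_k where
  (G_k)_{ij} = rho(|i - j|), (r_k)_i = rho(i), i,j = 1..k.
Equivalently, Durbin-Levinson gives phi_{kk} iteratively:
  phi_{11} = rho(1)
  phi_{kk} = [rho(k) - sum_{j=1..k-1} phi_{k-1,j} rho(k-j)]
            / [1 - sum_{j=1..k-1} phi_{k-1,j} rho(j)],
  phi_{k,j} = phi_{k-1,j} - phi_{kk} phi_{k-1,k-j},  j = 1..k-1.
Step k = 1:
  phi_11 = rho(1) = 0.2016.
Step k = 2:
  phi_22 = [rho(2) - phi_11 rho(1)] / [1 - phi_11 rho(1)] = [-0.1042 - (0.2016)(0.2016)] / [1 - (0.2016)(0.2016)]
         = -0.14484256 / 0.95935744 = -0.151.
Therefore phi_{22} = -0.1510.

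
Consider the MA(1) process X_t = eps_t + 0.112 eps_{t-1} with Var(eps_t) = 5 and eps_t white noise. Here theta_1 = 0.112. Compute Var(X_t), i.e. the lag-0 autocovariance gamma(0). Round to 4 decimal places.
\gamma(0) = 5.0627

For an MA(q) process X_t = eps_t + sum_i theta_i eps_{t-i} with
Var(eps_t) = sigma^2, the variance is
  gamma(0) = sigma^2 * (1 + sum_i theta_i^2).
  sum_i theta_i^2 = (0.112)^2 = 0.012544.
  gamma(0) = 5 * (1 + 0.012544) = 5 * 1.012544 = 5.06272, which rounds to 5.0627.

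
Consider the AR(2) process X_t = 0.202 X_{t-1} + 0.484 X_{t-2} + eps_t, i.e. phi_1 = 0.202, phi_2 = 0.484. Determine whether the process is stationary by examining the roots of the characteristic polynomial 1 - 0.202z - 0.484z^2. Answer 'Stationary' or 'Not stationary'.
\text{Stationary}

The AR(p) characteristic polynomial is P(z) = 1 - 0.202z - 0.484z^2.
Stationarity requires all roots to lie outside the unit circle, i.e. |z| > 1 for every root.
Set 1 + (-0.202) z + (-0.484) z^2 = 0, i.e. a z^2 + b z + c = 0 with a = -0.484, b = -0.202, c = 1.
Discriminant D = b^2 - 4ac = (-0.202)^2 - 4*(-0.484)*1 = 0.040804 - (-1.936) = 1.976804.
D >= 0, so the roots are real: z = (-b +/- sqrt(D)) / (2a) = (0.202 +/- 1.405989) / (-0.968).
  z_1 = (0.202 + 1.405989) / (-0.968) = -1.6611,   |z_1| = 1.6611.
  z_2 = (0.202 - 1.405989) / (-0.968) = 1.2438,   |z_2| = 1.2438.
Moduli of all roots: 1.6611, 1.2438.
All moduli strictly greater than 1? Yes.
Verdict: Stationary.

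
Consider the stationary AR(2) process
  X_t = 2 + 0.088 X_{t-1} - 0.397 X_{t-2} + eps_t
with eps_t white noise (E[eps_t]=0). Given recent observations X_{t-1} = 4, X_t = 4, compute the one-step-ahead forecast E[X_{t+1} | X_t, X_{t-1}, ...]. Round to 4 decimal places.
E[X_{t+1} \mid \mathcal F_t] = 0.7640

For an AR(p) model X_t = c + sum_i phi_i X_{t-i} + eps_t, the
one-step-ahead conditional mean is
  E[X_{t+1} | X_t, ...] = c + sum_i phi_i X_{t+1-i}.
Substitute known values:
  E[X_{t+1} | ...] = 2 + (0.088) * (4) + (-0.397) * (4)
                   = 0.7640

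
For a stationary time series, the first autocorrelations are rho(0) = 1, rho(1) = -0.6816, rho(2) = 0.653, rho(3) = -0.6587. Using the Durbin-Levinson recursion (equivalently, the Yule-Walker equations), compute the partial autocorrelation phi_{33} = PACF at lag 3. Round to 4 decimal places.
\phi_{33} = -0.2779

The PACF at lag k is phi_{kk}, the last component of the solution
to the Yule-Walker system G_k phi = r_k where
  (G_k)_{ij} = rho(|i - j|), (r_k)_i = rho(i), i,j = 1..k.
Equivalently, Durbin-Levinson gives phi_{kk} iteratively:
  phi_{11} = rho(1)
  phi_{kk} = [rho(k) - sum_{j=1..k-1} phi_{k-1,j} rho(k-j)]
            / [1 - sum_{j=1..k-1} phi_{k-1,j} rho(j)],
  phi_{k,j} = phi_{k-1,j} - phi_{kk} phi_{k-1,k-j},  j = 1..k-1.
Step k = 1:
  phi_11 = rho(1) = -0.6816.
Step k = 2:
  phi_22 = [rho(2) - phi_11 rho(1)] / [1 - phi_11 rho(1)] = [0.653 - (-0.6816)(-0.6816)] / [1 - (-0.6816)(-0.6816)]
         = 0.18842144 / 0.53542144 = 0.351912.
  Update: phi_21 = phi_11 - phi_22 phi_11 = -0.6816 - (0.351912)(-0.6816) = -0.441737.
Step k = 3:
  phi_33 = [rho(3) - phi_21 rho(2) - phi_22 rho(1)] / [1 - phi_21 rho(1) - phi_22 rho(2)]
    numerator   = -0.6587 - (-0.441737)(0.653) - (0.351912)(-0.6816) = -0.13038257
    denominator = 1 - (-0.441737)(-0.6816) - (0.351912)(0.653) = 0.4691136
  phi_33 = -0.13038257 / 0.4691136 = -0.2779.
Therefore phi_{33} = -0.2779.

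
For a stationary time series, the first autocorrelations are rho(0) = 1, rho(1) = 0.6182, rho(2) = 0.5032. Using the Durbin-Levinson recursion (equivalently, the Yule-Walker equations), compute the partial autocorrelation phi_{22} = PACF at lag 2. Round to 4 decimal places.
\phi_{22} = 0.1959

The PACF at lag k is phi_{kk}, the last component of the solution
to the Yule-Walker system G_k phi = r_k where
  (G_k)_{ij} = rho(|i - j|), (r_k)_i = rho(i), i,j = 1..k.
Equivalently, Durbin-Levinson gives phi_{kk} iteratively:
  phi_{11} = rho(1)
  phi_{kk} = [rho(k) - sum_{j=1..k-1} phi_{k-1,j} rho(k-j)]
            / [1 - sum_{j=1..k-1} phi_{k-1,j} rho(j)],
  phi_{k,j} = phi_{k-1,j} - phi_{kk} phi_{k-1,k-j},  j = 1..k-1.
Step k = 1:
  phi_11 = rho(1) = 0.6182.
Step k = 2:
  phi_22 = [rho(2) - phi_11 rho(1)] / [1 - phi_11 rho(1)] = [0.5032 - (0.6182)(0.6182)] / [1 - (0.6182)(0.6182)]
         = 0.12102876 / 0.61782876 = 0.1959.
Therefore phi_{22} = 0.1959.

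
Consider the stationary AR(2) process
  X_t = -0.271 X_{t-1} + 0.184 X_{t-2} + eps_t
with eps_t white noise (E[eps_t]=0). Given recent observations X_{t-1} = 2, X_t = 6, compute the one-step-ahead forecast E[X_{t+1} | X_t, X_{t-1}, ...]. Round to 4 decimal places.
E[X_{t+1} \mid \mathcal F_t] = -1.2580

For an AR(p) model X_t = c + sum_i phi_i X_{t-i} + eps_t, the
one-step-ahead conditional mean is
  E[X_{t+1} | X_t, ...] = c + sum_i phi_i X_{t+1-i}.
Substitute known values:
  E[X_{t+1} | ...] = (-0.271) * (6) + (0.184) * (2)
                   = -1.2580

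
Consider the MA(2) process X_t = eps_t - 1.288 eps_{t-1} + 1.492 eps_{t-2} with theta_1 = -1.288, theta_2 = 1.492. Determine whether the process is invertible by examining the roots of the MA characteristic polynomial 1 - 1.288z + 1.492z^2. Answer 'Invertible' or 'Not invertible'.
\text{Not invertible}

The MA(q) characteristic polynomial is P(z) = 1 - 1.288z + 1.492z^2.
Invertibility requires all roots to lie outside the unit circle, i.e. |z| > 1 for every root.
Set 1 + (-1.288) z + (1.492) z^2 = 0, i.e. a z^2 + b z + c = 0 with a = 1.492, b = -1.288, c = 1.
Discriminant D = b^2 - 4ac = (-1.288)^2 - 4*(1.492)*1 = 1.658944 - (5.968) = -4.309056.
D < 0, so the roots are the complex-conjugate pair z = (-b +/- i sqrt(-D)) / (2a) = 0.4316 +/- 0.6957i.
For a conjugate pair |z|^2 = z * conj(z) = (product of roots) = c/a = 1/(1.492) = 0.670241, so |z| = sqrt(0.670241) = 0.8187 for both roots.
Moduli of all roots: 0.8187, 0.8187.
All moduli strictly greater than 1? No.
Verdict: Not invertible.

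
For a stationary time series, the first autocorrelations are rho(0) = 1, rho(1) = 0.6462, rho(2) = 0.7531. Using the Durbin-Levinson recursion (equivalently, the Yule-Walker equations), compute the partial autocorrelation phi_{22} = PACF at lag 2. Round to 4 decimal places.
\phi_{22} = 0.5761

The PACF at lag k is phi_{kk}, the last component of the solution
to the Yule-Walker system G_k phi = r_k where
  (G_k)_{ij} = rho(|i - j|), (r_k)_i = rho(i), i,j = 1..k.
Equivalently, Durbin-Levinson gives phi_{kk} iteratively:
  phi_{11} = rho(1)
  phi_{kk} = [rho(k) - sum_{j=1..k-1} phi_{k-1,j} rho(k-j)]
            / [1 - sum_{j=1..k-1} phi_{k-1,j} rho(j)],
  phi_{k,j} = phi_{k-1,j} - phi_{kk} phi_{k-1,k-j},  j = 1..k-1.
Step k = 1:
  phi_11 = rho(1) = 0.6462.
Step k = 2:
  phi_22 = [rho(2) - phi_11 rho(1)] / [1 - phi_11 rho(1)] = [0.7531 - (0.6462)(0.6462)] / [1 - (0.6462)(0.6462)]
         = 0.33552556 / 0.58242556 = 0.5761.
Therefore phi_{22} = 0.5761.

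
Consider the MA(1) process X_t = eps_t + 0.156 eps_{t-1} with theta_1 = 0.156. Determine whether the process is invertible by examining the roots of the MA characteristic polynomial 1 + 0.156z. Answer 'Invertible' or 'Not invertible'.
\text{Invertible}

The MA(q) characteristic polynomial is P(z) = 1 + 0.156z.
Invertibility requires all roots to lie outside the unit circle, i.e. |z| > 1 for every root.
This is linear in z: 1 + (0.156) z = 0  =>  z = -1/(0.156) = -6.410256,  |z| = 6.410256.
Moduli of all roots: 6.4103.
All moduli strictly greater than 1? Yes.
Verdict: Invertible.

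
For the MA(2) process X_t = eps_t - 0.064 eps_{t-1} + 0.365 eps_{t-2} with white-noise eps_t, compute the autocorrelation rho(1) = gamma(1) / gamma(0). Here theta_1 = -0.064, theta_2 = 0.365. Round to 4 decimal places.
\rho(1) = -0.0768

For an MA(q) process with theta_0 = 1, the autocovariance is
  gamma(k) = sigma^2 * sum_{i=0..q-k} theta_i * theta_{i+k},
and rho(k) = gamma(k) / gamma(0). Sigma^2 cancels.
  numerator   = (1)*(-0.064) + (-0.064)*(0.365) = -0.08736.
  denominator = (1)^2 + (-0.064)^2 + (0.365)^2 = 1.137321.
  rho(1) = -0.08736 / 1.137321 = -0.0768.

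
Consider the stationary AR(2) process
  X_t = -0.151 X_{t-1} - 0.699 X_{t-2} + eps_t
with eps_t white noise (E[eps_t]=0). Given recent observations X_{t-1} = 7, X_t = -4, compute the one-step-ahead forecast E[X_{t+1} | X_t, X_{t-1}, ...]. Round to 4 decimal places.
E[X_{t+1} \mid \mathcal F_t] = -4.2890

For an AR(p) model X_t = c + sum_i phi_i X_{t-i} + eps_t, the
one-step-ahead conditional mean is
  E[X_{t+1} | X_t, ...] = c + sum_i phi_i X_{t+1-i}.
Substitute known values:
  E[X_{t+1} | ...] = (-0.151) * (-4) + (-0.699) * (7)
                   = -4.2890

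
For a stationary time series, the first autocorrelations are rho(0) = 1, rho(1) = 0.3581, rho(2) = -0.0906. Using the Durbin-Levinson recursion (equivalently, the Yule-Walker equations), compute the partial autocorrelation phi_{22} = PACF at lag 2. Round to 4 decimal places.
\phi_{22} = -0.2510

The PACF at lag k is phi_{kk}, the last component of the solution
to the Yule-Walker system G_k phi = r_k where
  (G_k)_{ij} = rho(|i - j|), (r_k)_i = rho(i), i,j = 1..k.
Equivalently, Durbin-Levinson gives phi_{kk} iteratively:
  phi_{11} = rho(1)
  phi_{kk} = [rho(k) - sum_{j=1..k-1} phi_{k-1,j} rho(k-j)]
            / [1 - sum_{j=1..k-1} phi_{k-1,j} rho(j)],
  phi_{k,j} = phi_{k-1,j} - phi_{kk} phi_{k-1,k-j},  j = 1..k-1.
Step k = 1:
  phi_11 = rho(1) = 0.3581.
Step k = 2:
  phi_22 = [rho(2) - phi_11 rho(1)] / [1 - phi_11 rho(1)] = [-0.0906 - (0.3581)(0.3581)] / [1 - (0.3581)(0.3581)]
         = -0.21883561 / 0.87176439 = -0.251.
Therefore phi_{22} = -0.2510.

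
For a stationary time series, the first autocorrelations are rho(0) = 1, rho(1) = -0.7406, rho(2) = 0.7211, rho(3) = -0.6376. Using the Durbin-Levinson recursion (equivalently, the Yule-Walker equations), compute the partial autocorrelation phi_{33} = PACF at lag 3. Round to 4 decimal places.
\phi_{33} = -0.0638

The PACF at lag k is phi_{kk}, the last component of the solution
to the Yule-Walker system G_k phi = r_k where
  (G_k)_{ij} = rho(|i - j|), (r_k)_i = rho(i), i,j = 1..k.
Equivalently, Durbin-Levinson gives phi_{kk} iteratively:
  phi_{11} = rho(1)
  phi_{kk} = [rho(k) - sum_{j=1..k-1} phi_{k-1,j} rho(k-j)]
            / [1 - sum_{j=1..k-1} phi_{k-1,j} rho(j)],
  phi_{k,j} = phi_{k-1,j} - phi_{kk} phi_{k-1,k-j},  j = 1..k-1.
Step k = 1:
  phi_11 = rho(1) = -0.7406.
Step k = 2:
  phi_22 = [rho(2) - phi_11 rho(1)] / [1 - phi_11 rho(1)] = [0.7211 - (-0.7406)(-0.7406)] / [1 - (-0.7406)(-0.7406)]
         = 0.17261164 / 0.45151164 = 0.382297.
  Update: phi_21 = phi_11 - phi_22 phi_11 = -0.7406 - (0.382297)(-0.7406) = -0.457471.
Step k = 3:
  phi_33 = [rho(3) - phi_21 rho(2) - phi_22 rho(1)] / [1 - phi_21 rho(1) - phi_22 rho(2)]
    numerator   = -0.6376 - (-0.457471)(0.7211) - (0.382297)(-0.7406) = -0.02458857
    denominator = 1 - (-0.457471)(-0.7406) - (0.382297)(0.7211) = 0.38552269
  phi_33 = -0.02458857 / 0.38552269 = -0.0638.
Therefore phi_{33} = -0.0638.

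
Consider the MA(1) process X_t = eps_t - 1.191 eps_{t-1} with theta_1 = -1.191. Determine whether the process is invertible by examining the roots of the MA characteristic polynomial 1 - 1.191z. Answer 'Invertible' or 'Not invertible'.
\text{Not invertible}

The MA(q) characteristic polynomial is P(z) = 1 - 1.191z.
Invertibility requires all roots to lie outside the unit circle, i.e. |z| > 1 for every root.
This is linear in z: 1 + (-1.191) z = 0  =>  z = -1/(-1.191) = 0.839631,  |z| = 0.839631.
Moduli of all roots: 0.8396.
All moduli strictly greater than 1? No.
Verdict: Not invertible.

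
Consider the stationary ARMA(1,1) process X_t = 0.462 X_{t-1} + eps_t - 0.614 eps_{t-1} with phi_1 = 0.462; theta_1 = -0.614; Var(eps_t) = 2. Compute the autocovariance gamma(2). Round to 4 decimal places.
\gamma(2) = -0.1279

Multiply the model equation by X_{t-k} and take expectations. With theta_0 = psi_0 = 1 and psi_j the MA(infinity) weights, this gives
  gamma(k) - sum_i phi_i gamma(k-i) = c_k,
  c_k = sigma^2 * sum_{j=k..q} theta_j psi_{j-k}   (c_k = 0 for k > q),
using gamma(-m) = gamma(m).
psi-weights needed (psi_j = theta_j + sum_i phi_i psi_{j-i}):
  psi_1 = theta_1 + phi_1 = -0.614 + (0.462) = -0.152
Right-hand sides:
  c_0 = sigma^2 (1 + theta_1 psi_1) = 2 * (1 + (-0.614)(-0.152)) = 2 * 1.093328 = 2.186656
  c_1 = sigma^2 theta_1 = 2 * (-0.614) = -1.228
  c_2 = 0
Equations for k = 0 and k = 1 (AR order 1):
  gamma(0) = phi_1 gamma(1) + c_0
  gamma(1) = phi_1 gamma(0) + c_1
Substituting the second into the first: gamma(0) (1 - phi_1^2) = c_0 + phi_1 c_1, so
  gamma(0) = (c_0 + phi_1 c_1) / (1 - phi_1^2) = (2.186656 + (0.462)(-1.228)) / (1 - (0.462)^2) = 1.61932 / 0.786556 = 2.058747.
  gamma(1) = phi_1 gamma(0) + c_1 = (0.462)(2.058747) + (-1.228) = -0.276859.
For k = 2 (> q): gamma(2) = phi_1 gamma(1) = (0.462)(-0.276859) = -0.127909.
Therefore gamma(2) = -0.1279 (to 4 decimal places).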